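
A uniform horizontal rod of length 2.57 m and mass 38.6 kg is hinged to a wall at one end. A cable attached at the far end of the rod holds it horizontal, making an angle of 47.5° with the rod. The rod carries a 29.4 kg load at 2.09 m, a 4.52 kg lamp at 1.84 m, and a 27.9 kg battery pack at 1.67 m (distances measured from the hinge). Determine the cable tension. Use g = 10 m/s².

T ≈ 876 N

Take moments about the hinge.
Beam weight: 38.6 × 10 = 386 N down at 1.285 m → arm 1.285 m, τ = 386 × 1.285 = 496 N·m clockwise.
Load: 29.4 × 10 = 294 N down at 2.09 m → arm 2.09 m, τ = 294 × 2.09 = 614.5 N·m clockwise.
Lamp: 4.52 × 10 = 45.2 N down at 1.84 m → arm 1.84 m, τ = 45.2 × 1.84 = 83.17 N·m clockwise.
Battery pack: 27.9 × 10 = 279 N down at 1.67 m → arm 1.67 m, τ = 279 × 1.67 = 465.9 N·m clockwise.
Total clockwise load moment = 1660 N·m.
The cable tension T acts at 2.57 m; only its component perpendicular to the rod, T sinθ, produces torque. sin 47.5° = 0.7373.
Στ = 0 ⇒ T × 2.57 × 0.7373 = 1660 ⇒ T = 1660 / 1.895 = 876 N.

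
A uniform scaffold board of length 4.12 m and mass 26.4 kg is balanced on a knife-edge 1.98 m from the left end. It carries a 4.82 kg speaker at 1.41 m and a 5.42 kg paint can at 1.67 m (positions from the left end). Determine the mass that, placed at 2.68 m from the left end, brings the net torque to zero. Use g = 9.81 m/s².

Choose the knife-edge (at 1.98 m from the left end) as the axis so the support reaction has zero arm there.
Beam weight: 26.4 × 9.81 = 259 N down at 2.06 m → arm 0.08 m, τ = 259 × 0.08 = 20.72 N·m clockwise.
Speaker: 4.82 × 9.81 = 47.28 N down at 1.41 m → arm 0.57 m, τ = 47.28 × 0.57 = 26.95 N·m counterclockwise.
Paint can: 5.42 × 9.81 = 53.17 N down at 1.67 m → arm 0.31 m, τ = 53.17 × 0.31 = 16.48 N·m counterclockwise.
Net moment of known loads = 22.71 N·m counterclockwise.
An unknown mass m at 2.68 m has arm 0.7 m; its moment is m·g·0.7 clockwise.
For rotational equilibrium, m × 9.81 × 0.7 = 22.71, so m = 22.71 / (9.81 × 0.7) = 3.31 kg.

m ≈ 3.31 kg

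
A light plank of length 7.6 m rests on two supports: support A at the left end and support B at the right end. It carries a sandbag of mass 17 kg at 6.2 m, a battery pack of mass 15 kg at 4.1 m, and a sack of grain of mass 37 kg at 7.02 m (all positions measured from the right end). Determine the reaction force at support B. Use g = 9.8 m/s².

Taking torques about support A:
Sandbag: 17 × 9.8 = 166.6 N down at 6.2 m → arm 1.4 m, τ = 166.6 × 1.4 = 233.2 N·m clockwise.
Battery pack: 15 × 9.8 = 147 N down at 4.1 m → arm 3.5 m, τ = 147 × 3.5 = 514.5 N·m clockwise.
Sack of grain: 37 × 9.8 = 362.6 N down at 7.02 m → arm 0.58 m, τ = 362.6 × 0.58 = 210.3 N·m clockwise.
Net load moment about support A = 958 N·m clockwise.
Reaction R at support B is upward at 0 m, arm 7.6 m → moment R × 7.6 counterclockwise.
Balancing moments: R × 7.6 = 958, giving R = 126 N.

R_B ≈ 126 N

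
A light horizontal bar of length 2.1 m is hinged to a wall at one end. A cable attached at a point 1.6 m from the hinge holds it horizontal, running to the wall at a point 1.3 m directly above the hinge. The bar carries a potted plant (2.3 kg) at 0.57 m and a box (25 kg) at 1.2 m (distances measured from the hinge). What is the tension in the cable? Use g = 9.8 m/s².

T ≈ 304 N

Sum moments about the hinge (the unknown hinge reaction has zero arm there).
Potted plant: 2.3 × 9.8 = 22.54 N down at 0.57 m → arm 0.57 m, τ = 22.54 × 0.57 = 12.85 N·m clockwise.
Box: 25 × 9.8 = 245 N down at 1.2 m → arm 1.2 m, τ = 245 × 1.2 = 294 N·m clockwise.
Total clockwise load moment = 306.9 N·m.
The cable tension T acts at 1.6 m; only its component perpendicular to the bar, T sinθ, produces torque. sinθ = h/√(h²+d²) = 1.3/√(1.3²+1.6²) = 0.6306.
Balancing moments: T × 1.6 × 0.6306 = 306.9, giving T = 306.9 / 1.009 = 304 N.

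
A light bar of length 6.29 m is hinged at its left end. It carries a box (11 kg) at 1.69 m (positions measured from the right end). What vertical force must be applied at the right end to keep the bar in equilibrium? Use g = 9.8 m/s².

F ≈ 78.8 N

Take moments about the left end.
Box: 11 × 9.8 = 107.8 N down at 1.69 m → arm 4.6 m, τ = 107.8 × 4.6 = 495.9 N·m clockwise.
Net moment of the loads = 495.9 N·m clockwise.
The upward force F acts at the right end, arm 6.29 m, giving F × 6.29 counterclockwise.
Balancing moments: F × 6.29 = 495.9, giving F = 495.9 / 6.29 = 78.8 N.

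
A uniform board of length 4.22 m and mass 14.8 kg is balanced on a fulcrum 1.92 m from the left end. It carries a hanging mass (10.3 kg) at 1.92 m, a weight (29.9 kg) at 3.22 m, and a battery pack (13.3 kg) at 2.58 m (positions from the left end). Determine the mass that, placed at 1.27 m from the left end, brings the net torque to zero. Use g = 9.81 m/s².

m ≈ 77.6 kg

Choose the fulcrum (at 1.92 m from the left end) as the axis so the support reaction has zero arm there.
Beam weight: 14.8 × 9.81 = 145.2 N down at 2.11 m → arm 0.19 m, τ = 145.2 × 0.19 = 27.59 N·m clockwise.
Hanging mass: acts at the fulcrum, moment arm 0 → no torque.
Weight: 29.9 × 9.81 = 293.3 N down at 3.22 m → arm 1.3 m, τ = 293.3 × 1.3 = 381.3 N·m clockwise.
Battery pack: 13.3 × 9.81 = 130.5 N down at 2.58 m → arm 0.66 m, τ = 130.5 × 0.66 = 86.13 N·m clockwise.
Net moment of known loads = 495 N·m clockwise.
An unknown mass m at 1.27 m has arm 0.65 m; its moment is m·g·0.65 counterclockwise.
Στ = 0 ⇒ m × 9.81 × 0.65 = 495 ⇒ m = 495 / (9.81 × 0.65) = 77.6 kg.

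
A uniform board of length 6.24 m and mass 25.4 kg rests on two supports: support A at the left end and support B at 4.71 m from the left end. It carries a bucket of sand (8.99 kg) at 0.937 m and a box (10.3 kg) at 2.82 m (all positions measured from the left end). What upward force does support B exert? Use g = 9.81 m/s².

Take moments about support A.
Beam weight: 25.4 × 9.81 = 249.2 N down at 3.12 m → arm 3.12 m, τ = 249.2 × 3.12 = 777.5 N·m clockwise.
Bucket of sand: 8.99 × 9.81 = 88.19 N down at 0.937 m → arm 0.937 m, τ = 88.19 × 0.937 = 82.63 N·m clockwise.
Box: 10.3 × 9.81 = 101 N down at 2.82 m → arm 2.82 m, τ = 101 × 2.82 = 284.8 N·m clockwise.
Net load moment about support A = 1145 N·m clockwise.
Reaction R at support B is upward at 4.71 m, arm 4.71 m → moment R × 4.71 counterclockwise.
For rotational equilibrium, R × 4.71 = 1145, so R = 243 N.

R_B ≈ 243 N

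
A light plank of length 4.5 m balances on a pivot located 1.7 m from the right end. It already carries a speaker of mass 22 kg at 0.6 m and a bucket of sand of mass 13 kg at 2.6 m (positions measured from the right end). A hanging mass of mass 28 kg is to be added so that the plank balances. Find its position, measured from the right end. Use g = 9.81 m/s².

x ≈ 2.15 m from the right end

Taking torques about the pivot (at 1.7 m from the right end):
Speaker: 22 × 9.81 = 215.8 N down at 0.6 m → arm 1.1 m, τ = 215.8 × 1.1 = 237.4 N·m clockwise.
Bucket of sand: 13 × 9.81 = 127.5 N down at 2.6 m → arm 0.9 m, τ = 127.5 × 0.9 = 114.8 N·m counterclockwise.
Net moment of existing loads = 122.6 N·m clockwise.
The hanging mass weighs 28 × 9.81 = 274.7 N and must supply an equal counterclockwise moment, so its lever arm about the pivot is 122.6 / 274.7 = 0.446 m.
That puts it at 1.7 + 0.446 = 2.15 m from the right end.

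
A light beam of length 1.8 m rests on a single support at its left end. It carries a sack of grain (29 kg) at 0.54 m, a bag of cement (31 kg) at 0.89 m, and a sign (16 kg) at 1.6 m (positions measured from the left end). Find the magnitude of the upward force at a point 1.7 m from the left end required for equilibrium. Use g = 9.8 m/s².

F ≈ 397 N

Taking torques about the left end:
Sack of grain: 29 × 9.8 = 284.2 N down at 0.54 m → arm 0.54 m, τ = 284.2 × 0.54 = 153.5 N·m clockwise.
Bag of cement: 31 × 9.8 = 303.8 N down at 0.89 m → arm 0.89 m, τ = 303.8 × 0.89 = 270.4 N·m clockwise.
Sign: 16 × 9.8 = 156.8 N down at 1.6 m → arm 1.6 m, τ = 156.8 × 1.6 = 250.9 N·m clockwise.
Net moment of the loads = 674.8 N·m clockwise.
The upward force F acts at a point 1.7 m from the left end, arm 1.7 m, giving F × 1.7 counterclockwise.
Balancing moments: F × 1.7 = 674.8, giving F = 674.8 / 1.7 = 397 N.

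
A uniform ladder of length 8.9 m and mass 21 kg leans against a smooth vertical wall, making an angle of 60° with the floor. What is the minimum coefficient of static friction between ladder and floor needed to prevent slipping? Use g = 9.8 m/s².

Taking torques about the foot of the ladder:
Ladder weight 21×9.8 = 205.8 N acts at 4.45 m along the ladder; its horizontal arm is 4.45·cos60° = 2.225 m → τ = 457.9 N·m clockwise.
Wall normal N acts horizontally at the top; its moment arm is the height L sinθ = 8.9·sin60° = 7.708 m, counterclockwise.
Στ = 0 ⇒ N × 7.708 = 457.9 ⇒ N = 59.41 N.
ΣFx = 0 ⇒ f = N_wall = 59.41 N. ΣFy = 0 ⇒ N_floor = 205.8 N.
μ_min = f / N_floor = 59.41 / 205.8 = 0.289.

μ_min ≈ 0.289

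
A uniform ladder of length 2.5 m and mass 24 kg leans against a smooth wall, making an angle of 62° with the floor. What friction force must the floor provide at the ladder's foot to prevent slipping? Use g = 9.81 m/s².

Choose the foot of the ladder as the axis so the floor normal and friction both act there and drop out.
Ladder weight 24×9.81 = 235.4 N acts at 1.25 m along the ladder; its horizontal arm is 1.25·cos62° = 0.5868 m → τ = 138.1 N·m clockwise.
Wall normal N acts horizontally at the top; its moment arm is the height L sinθ = 2.5·sin62° = 2.207 m, counterclockwise.
Balancing moments: N × 2.207 = 138.1, giving N = 62.6 N.
ΣFx = 0: friction at the foot balances the wall's push, so f = N_wall = 62.6 N.

f ≈ 62.6 N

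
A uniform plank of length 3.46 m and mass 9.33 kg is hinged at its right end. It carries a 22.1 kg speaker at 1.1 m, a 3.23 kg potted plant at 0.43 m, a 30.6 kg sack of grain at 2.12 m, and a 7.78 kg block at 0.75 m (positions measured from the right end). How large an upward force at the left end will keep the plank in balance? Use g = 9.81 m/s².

Taking torques about the right end:
Beam weight: 9.33 × 9.81 = 91.53 N down at 1.73 m → arm 1.73 m, τ = 91.53 × 1.73 = 158.3 N·m counterclockwise.
Speaker: 22.1 × 9.81 = 216.8 N down at 1.1 m → arm 1.1 m, τ = 216.8 × 1.1 = 238.5 N·m counterclockwise.
Potted plant: 3.23 × 9.81 = 31.69 N down at 0.43 m → arm 0.43 m, τ = 31.69 × 0.43 = 13.63 N·m counterclockwise.
Sack of grain: 30.6 × 9.81 = 300.2 N down at 2.12 m → arm 2.12 m, τ = 300.2 × 2.12 = 636.4 N·m counterclockwise.
Block: 7.78 × 9.81 = 76.32 N down at 0.75 m → arm 0.75 m, τ = 76.32 × 0.75 = 57.24 N·m counterclockwise.
Net moment of the loads = 1104 N·m counterclockwise.
The upward force F acts at the left end, arm 3.46 m, giving F × 3.46 clockwise.
Setting net torque to zero: F × 3.46 = 1104 → F = 1104 / 3.46 = 319 N.

F ≈ 319 N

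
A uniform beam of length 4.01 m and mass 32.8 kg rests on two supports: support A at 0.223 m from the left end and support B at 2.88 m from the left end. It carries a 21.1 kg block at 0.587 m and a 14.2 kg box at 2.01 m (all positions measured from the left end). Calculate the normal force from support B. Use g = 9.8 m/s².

Taking torques about support A:
Beam weight: 32.8 × 9.8 = 321.4 N down at 2.005 m → arm 1.782 m, τ = 321.4 × 1.782 = 572.7 N·m clockwise.
Block: 21.1 × 9.8 = 206.8 N down at 0.587 m → arm 0.364 m, τ = 206.8 × 0.364 = 75.28 N·m clockwise.
Box: 14.2 × 9.8 = 139.2 N down at 2.01 m → arm 1.787 m, τ = 139.2 × 1.787 = 248.8 N·m clockwise.
Net load moment about support A = 896.8 N·m clockwise.
Reaction R at support B is upward at 2.88 m, arm 2.657 m → moment R × 2.657 counterclockwise.
Setting net torque to zero: R × 2.657 = 896.8 → R = 338 N.

R_B ≈ 338 N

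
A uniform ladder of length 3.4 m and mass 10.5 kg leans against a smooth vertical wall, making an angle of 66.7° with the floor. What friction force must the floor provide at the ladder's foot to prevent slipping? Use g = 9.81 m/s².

Taking torques about the foot of the ladder:
Ladder weight 10.5×9.81 = 103 N acts at 1.7 m along the ladder; its horizontal arm is 1.7·cos66.7° = 0.6724 m → τ = 69.26 N·m clockwise.
Wall normal N acts horizontally at the top; its moment arm is the height L sinθ = 3.4·sin66.7° = 3.123 m, counterclockwise.
Setting net torque to zero: N × 3.123 = 69.26 → N = 22.2 N.
ΣFx = 0: friction at the foot balances the wall's push, so f = N_wall = 22.2 N.

f ≈ 22.2 N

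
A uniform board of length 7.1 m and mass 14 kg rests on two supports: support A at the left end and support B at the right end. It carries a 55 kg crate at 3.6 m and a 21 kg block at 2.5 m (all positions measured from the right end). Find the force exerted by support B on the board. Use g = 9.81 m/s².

R_B ≈ 468 N

Taking torques about support A:
Beam weight: 14 × 9.81 = 137.3 N down at 3.55 m → arm 3.55 m, τ = 137.3 × 3.55 = 487.4 N·m clockwise.
Crate: 55 × 9.81 = 539.6 N down at 3.6 m → arm 3.5 m, τ = 539.6 × 3.5 = 1889 N·m clockwise.
Block: 21 × 9.81 = 206 N down at 2.5 m → arm 4.6 m, τ = 206 × 4.6 = 947.6 N·m clockwise.
Net load moment about support A = 3324 N·m clockwise.
Reaction R at support B is upward at 0 m, arm 7.1 m → moment R × 7.1 counterclockwise.
Setting net torque to zero: R × 7.1 = 3324 → R = 468 N.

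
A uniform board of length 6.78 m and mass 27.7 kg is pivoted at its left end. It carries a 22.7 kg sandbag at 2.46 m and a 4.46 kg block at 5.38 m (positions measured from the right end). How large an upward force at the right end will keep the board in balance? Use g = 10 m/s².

Take moments about the left end.
Beam weight: 27.7 × 10 = 277 N down at 3.39 m → arm 3.39 m, τ = 277 × 3.39 = 939 N·m clockwise.
Sandbag: 22.7 × 10 = 227 N down at 2.46 m → arm 4.32 m, τ = 227 × 4.32 = 980.6 N·m clockwise.
Block: 4.46 × 10 = 44.6 N down at 5.38 m → arm 1.4 m, τ = 44.6 × 1.4 = 62.44 N·m clockwise.
Net moment of the loads = 1982 N·m clockwise.
The upward force F acts at the right end, arm 6.78 m, giving F × 6.78 counterclockwise.
Balancing moments: F × 6.78 = 1982, giving F = 1982 / 6.78 = 292 N.

F ≈ 292 N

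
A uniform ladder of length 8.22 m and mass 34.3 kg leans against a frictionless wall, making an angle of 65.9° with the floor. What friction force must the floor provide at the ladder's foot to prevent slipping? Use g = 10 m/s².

f ≈ 76.7 N

Take moments about the foot of the ladder.
Ladder weight 34.3×10 = 343 N acts at 4.11 m along the ladder; its horizontal arm is 4.11·cos65.9° = 1.678 m → τ = 575.6 N·m clockwise.
Wall normal N acts horizontally at the top; its moment arm is the height L sinθ = 8.22·sin65.9° = 7.503 m, counterclockwise.
Στ = 0 ⇒ N × 7.503 = 575.6 ⇒ N = 76.7 N.
ΣFx = 0: friction at the foot balances the wall's push, so f = N_wall = 76.7 N.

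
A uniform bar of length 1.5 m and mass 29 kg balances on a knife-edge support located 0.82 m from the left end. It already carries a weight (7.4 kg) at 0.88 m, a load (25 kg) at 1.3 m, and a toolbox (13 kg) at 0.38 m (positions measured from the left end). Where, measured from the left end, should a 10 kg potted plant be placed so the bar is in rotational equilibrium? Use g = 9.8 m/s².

x ≈ 0.351 m from the left end

About the knife-edge support (at 0.82 m from the left end):
Beam weight: 29 × 9.8 = 284.2 N down at 0.75 m → arm 0.07 m, τ = 284.2 × 0.07 = 19.89 N·m counterclockwise.
Weight: 7.4 × 9.8 = 72.52 N down at 0.88 m → arm 0.06 m, τ = 72.52 × 0.06 = 4.351 N·m clockwise.
Load: 25 × 9.8 = 245 N down at 1.3 m → arm 0.48 m, τ = 245 × 0.48 = 117.6 N·m clockwise.
Toolbox: 13 × 9.8 = 127.4 N down at 0.38 m → arm 0.44 m, τ = 127.4 × 0.44 = 56.06 N·m counterclockwise.
Net moment of existing loads = 46 N·m clockwise.
The potted plant weighs 10 × 9.8 = 98 N and must supply an equal counterclockwise moment, so its lever arm about the knife-edge support is 46 / 98 = 0.469 m.
That puts it at 0.82 − 0.469 = 0.351 m from the left end.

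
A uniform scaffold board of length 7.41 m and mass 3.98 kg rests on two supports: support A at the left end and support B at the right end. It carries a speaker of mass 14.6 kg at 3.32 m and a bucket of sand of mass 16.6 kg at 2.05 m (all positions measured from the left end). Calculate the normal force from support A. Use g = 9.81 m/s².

Taking torques about support B:
Beam weight: 3.98 × 9.81 = 39.04 N down at 3.705 m → arm 3.705 m, τ = 39.04 × 3.705 = 144.6 N·m counterclockwise.
Speaker: 14.6 × 9.81 = 143.2 N down at 3.32 m → arm 4.09 m, τ = 143.2 × 4.09 = 585.7 N·m counterclockwise.
Bucket of sand: 16.6 × 9.81 = 162.8 N down at 2.05 m → arm 5.36 m, τ = 162.8 × 5.36 = 872.6 N·m counterclockwise.
Net load moment about support B = 1603 N·m counterclockwise.
Reaction R at support A is upward at 0 m, arm 7.41 m → moment R × 7.41 clockwise.
Στ = 0 ⇒ R × 7.41 = 1603 ⇒ R = 216 N.

R_A ≈ 216 N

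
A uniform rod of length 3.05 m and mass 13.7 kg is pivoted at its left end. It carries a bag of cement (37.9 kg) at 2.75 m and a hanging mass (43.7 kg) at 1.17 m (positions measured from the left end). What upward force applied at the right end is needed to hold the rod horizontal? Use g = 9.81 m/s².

Taking torques about the left end:
Beam weight: 13.7 × 9.81 = 134.4 N down at 1.525 m → arm 1.525 m, τ = 134.4 × 1.525 = 205 N·m clockwise.
Bag of cement: 37.9 × 9.81 = 371.8 N down at 2.75 m → arm 2.75 m, τ = 371.8 × 2.75 = 1022 N·m clockwise.
Hanging mass: 43.7 × 9.81 = 428.7 N down at 1.17 m → arm 1.17 m, τ = 428.7 × 1.17 = 501.6 N·m clockwise.
Net moment of the loads = 1729 N·m clockwise.
The upward force F acts at the right end, arm 3.05 m, giving F × 3.05 counterclockwise.
Στ = 0 ⇒ F × 3.05 = 1729 ⇒ F = 1729 / 3.05 = 567 N.

F ≈ 567 N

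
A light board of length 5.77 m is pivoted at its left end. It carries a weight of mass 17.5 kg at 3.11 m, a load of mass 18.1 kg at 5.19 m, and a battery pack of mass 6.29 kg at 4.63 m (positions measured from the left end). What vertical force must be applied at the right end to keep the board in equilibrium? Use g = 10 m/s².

Take moments about the left end.
Weight: 17.5 × 10 = 175 N down at 3.11 m → arm 3.11 m, τ = 175 × 3.11 = 544.2 N·m clockwise.
Load: 18.1 × 10 = 181 N down at 5.19 m → arm 5.19 m, τ = 181 × 5.19 = 939.4 N·m clockwise.
Battery pack: 6.29 × 10 = 62.9 N down at 4.63 m → arm 4.63 m, τ = 62.9 × 4.63 = 291.2 N·m clockwise.
Net moment of the loads = 1775 N·m clockwise.
The upward force F acts at the right end, arm 5.77 m, giving F × 5.77 counterclockwise.
For rotational equilibrium, F × 5.77 = 1775, so F = 1775 / 5.77 = 308 N.

F ≈ 308 N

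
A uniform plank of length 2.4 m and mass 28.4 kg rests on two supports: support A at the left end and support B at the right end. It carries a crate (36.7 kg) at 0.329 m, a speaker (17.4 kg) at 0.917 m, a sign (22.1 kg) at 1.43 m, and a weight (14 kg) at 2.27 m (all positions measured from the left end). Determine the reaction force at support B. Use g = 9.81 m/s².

About support A:
Beam weight: 28.4 × 9.81 = 278.6 N down at 1.2 m → arm 1.2 m, τ = 278.6 × 1.2 = 334.3 N·m clockwise.
Crate: 36.7 × 9.81 = 360 N down at 0.329 m → arm 0.329 m, τ = 360 × 0.329 = 118.4 N·m clockwise.
Speaker: 17.4 × 9.81 = 170.7 N down at 0.917 m → arm 0.917 m, τ = 170.7 × 0.917 = 156.5 N·m clockwise.
Sign: 22.1 × 9.81 = 216.8 N down at 1.43 m → arm 1.43 m, τ = 216.8 × 1.43 = 310 N·m clockwise.
Weight: 14 × 9.81 = 137.3 N down at 2.27 m → arm 2.27 m, τ = 137.3 × 2.27 = 311.7 N·m clockwise.
Net load moment about support A = 1231 N·m clockwise.
Reaction R at support B is upward at 2.4 m, arm 2.4 m → moment R × 2.4 counterclockwise.
Στ = 0 ⇒ R × 2.4 = 1231 ⇒ R = 513 N.

R_B ≈ 513 N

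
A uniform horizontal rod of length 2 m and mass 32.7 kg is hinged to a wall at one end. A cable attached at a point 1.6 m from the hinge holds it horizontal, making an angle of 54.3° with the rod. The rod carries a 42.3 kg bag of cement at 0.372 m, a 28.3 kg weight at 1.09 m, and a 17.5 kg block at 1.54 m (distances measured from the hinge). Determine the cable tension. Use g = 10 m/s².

T ≈ 818 N

Taking torques about the hinge:
Beam weight: 32.7 × 10 = 327 N down at 1 m → arm 1 m, τ = 327 × 1 = 327 N·m clockwise.
Bag of cement: 42.3 × 10 = 423 N down at 0.372 m → arm 0.372 m, τ = 423 × 0.372 = 157.4 N·m clockwise.
Weight: 28.3 × 10 = 283 N down at 1.09 m → arm 1.09 m, τ = 283 × 1.09 = 308.5 N·m clockwise.
Block: 17.5 × 10 = 175 N down at 1.54 m → arm 1.54 m, τ = 175 × 1.54 = 269.5 N·m clockwise.
Total clockwise load moment = 1062 N·m.
The cable tension T acts at 1.6 m; only its component perpendicular to the rod, T sinθ, produces torque. sin 54.3° = 0.8121.
Στ = 0 ⇒ T × 1.6 × 0.8121 = 1062 ⇒ T = 1062 / 1.299 = 818 N.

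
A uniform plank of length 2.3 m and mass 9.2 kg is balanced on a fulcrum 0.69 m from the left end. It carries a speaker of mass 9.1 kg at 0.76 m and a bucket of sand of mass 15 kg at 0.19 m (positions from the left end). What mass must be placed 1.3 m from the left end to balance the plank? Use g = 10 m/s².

m ≈ 4.31 kg

Taking torques about the fulcrum (at 0.69 m from the left end):
Beam weight: 9.2 × 10 = 92 N down at 1.15 m → arm 0.46 m, τ = 92 × 0.46 = 42.32 N·m clockwise.
Speaker: 9.1 × 10 = 91 N down at 0.76 m → arm 0.07 m, τ = 91 × 0.07 = 6.37 N·m clockwise.
Bucket of sand: 15 × 10 = 150 N down at 0.19 m → arm 0.5 m, τ = 150 × 0.5 = 75 N·m counterclockwise.
Net moment of known loads = 26.31 N·m counterclockwise.
An unknown mass m at 1.3 m has arm 0.61 m; its moment is m·g·0.61 clockwise.
Στ = 0 ⇒ m × 10 × 0.61 = 26.31 ⇒ m = 26.31 / (10 × 0.61) = 4.31 kg.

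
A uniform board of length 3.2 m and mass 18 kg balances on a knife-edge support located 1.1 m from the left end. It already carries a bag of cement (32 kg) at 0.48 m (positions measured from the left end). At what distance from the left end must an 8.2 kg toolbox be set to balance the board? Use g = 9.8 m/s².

x ≈ 2.42 m from the left end

Take moments about the knife-edge support (at 1.1 m from the left end).
Beam weight: 18 × 9.8 = 176.4 N down at 1.6 m → arm 0.5 m, τ = 176.4 × 0.5 = 88.2 N·m clockwise.
Bag of cement: 32 × 9.8 = 313.6 N down at 0.48 m → arm 0.62 m, τ = 313.6 × 0.62 = 194.4 N·m counterclockwise.
Net moment of existing loads = 106.2 N·m counterclockwise.
The toolbox weighs 8.2 × 9.8 = 80.36 N and must supply an equal clockwise moment, so its lever arm about the knife-edge support is 106.2 / 80.36 = 1.32 m.
That puts it at 1.1 + 1.32 = 2.42 m from the left end.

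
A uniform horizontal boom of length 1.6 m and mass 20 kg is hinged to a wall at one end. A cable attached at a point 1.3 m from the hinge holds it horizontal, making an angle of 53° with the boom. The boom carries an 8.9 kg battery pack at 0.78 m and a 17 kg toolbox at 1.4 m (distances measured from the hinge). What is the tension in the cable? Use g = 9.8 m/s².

Take moments about the hinge.
Beam weight: 20 × 9.8 = 196 N down at 0.8 m → arm 0.8 m, τ = 196 × 0.8 = 156.8 N·m clockwise.
Battery pack: 8.9 × 9.8 = 87.22 N down at 0.78 m → arm 0.78 m, τ = 87.22 × 0.78 = 68.03 N·m clockwise.
Toolbox: 17 × 9.8 = 166.6 N down at 1.4 m → arm 1.4 m, τ = 166.6 × 1.4 = 233.2 N·m clockwise.
Total clockwise load moment = 458 N·m.
The cable tension T acts at 1.3 m; only its component perpendicular to the boom, T sinθ, produces torque. sin 53° = 0.7986.
For rotational equilibrium, T × 1.3 × 0.7986 = 458, so T = 458 / 1.038 = 441 N.

T ≈ 441 N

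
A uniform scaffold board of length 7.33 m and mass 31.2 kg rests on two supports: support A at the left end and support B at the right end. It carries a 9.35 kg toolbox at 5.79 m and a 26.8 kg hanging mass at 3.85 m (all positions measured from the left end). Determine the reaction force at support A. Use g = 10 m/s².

R_A ≈ 303 N

Choose support B as the axis so its reaction then has zero moment arm.
Beam weight: 31.2 × 10 = 312 N down at 3.665 m → arm 3.665 m, τ = 312 × 3.665 = 1143 N·m counterclockwise.
Toolbox: 9.35 × 10 = 93.5 N down at 5.79 m → arm 1.54 m, τ = 93.5 × 1.54 = 144 N·m counterclockwise.
Hanging mass: 26.8 × 10 = 268 N down at 3.85 m → arm 3.48 m, τ = 268 × 3.48 = 932.6 N·m counterclockwise.
Net load moment about support B = 2220 N·m counterclockwise.
Reaction R at support A is upward at 0 m, arm 7.33 m → moment R × 7.33 clockwise.
Balancing moments: R × 7.33 = 2220, giving R = 303 N.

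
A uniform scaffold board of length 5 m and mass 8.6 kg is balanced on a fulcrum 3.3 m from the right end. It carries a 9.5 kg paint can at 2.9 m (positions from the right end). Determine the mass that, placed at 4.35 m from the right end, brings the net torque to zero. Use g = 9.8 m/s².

m ≈ 10.2 kg

About the fulcrum (at 3.3 m from the right end):
Beam weight: 8.6 × 9.8 = 84.28 N down at 2.5 m → arm 0.8 m, τ = 84.28 × 0.8 = 67.42 N·m clockwise.
Paint can: 9.5 × 9.8 = 93.1 N down at 2.9 m → arm 0.4 m, τ = 93.1 × 0.4 = 37.24 N·m clockwise.
Net moment of known loads = 104.7 N·m clockwise.
An unknown mass m at 4.35 m has arm 1.05 m; its moment is m·g·1.05 counterclockwise.
Balancing moments: m × 9.8 × 1.05 = 104.7, giving m = 104.7 / (9.8 × 1.05) = 10.2 kg.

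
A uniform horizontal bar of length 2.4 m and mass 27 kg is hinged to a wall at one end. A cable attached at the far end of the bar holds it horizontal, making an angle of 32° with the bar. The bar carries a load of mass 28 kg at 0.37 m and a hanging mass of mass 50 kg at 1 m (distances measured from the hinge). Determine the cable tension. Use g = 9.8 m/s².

About the hinge:
Beam weight: 27 × 9.8 = 264.6 N down at 1.2 m → arm 1.2 m, τ = 264.6 × 1.2 = 317.5 N·m clockwise.
Load: 28 × 9.8 = 274.4 N down at 0.37 m → arm 0.37 m, τ = 274.4 × 0.37 = 101.5 N·m clockwise.
Hanging mass: 50 × 9.8 = 490 N down at 1 m → arm 1 m, τ = 490 × 1 = 490 N·m clockwise.
Total clockwise load moment = 909 N·m.
The cable tension T acts at 2.4 m; only its component perpendicular to the bar, T sinθ, produces torque. sin 32° = 0.5299.
Balancing moments: T × 2.4 × 0.5299 = 909, giving T = 909 / 1.272 = 715 N.

T ≈ 715 N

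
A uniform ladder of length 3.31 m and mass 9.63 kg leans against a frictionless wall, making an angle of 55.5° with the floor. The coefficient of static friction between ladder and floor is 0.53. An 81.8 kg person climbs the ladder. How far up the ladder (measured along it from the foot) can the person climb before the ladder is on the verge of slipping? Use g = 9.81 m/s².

About the foot of the ladder:
Ladder weight 9.63×9.81 = 94.47 N acts at 1.655 m along the ladder; its horizontal arm is 1.655·cos55.5° = 0.9374 m → τ = 88.56 N·m clockwise.
Person weight 81.8×9.81 = 802.5 N at distance d → arm d·cos55.5° → τ = 802.5·d·0.5664 clockwise.
Wall normal N at the top has arm L sinθ = 2.728 m counterclockwise, so Στ = 0 gives N·2.728 = 88.56 + 454.5·d.
ΣFy = 0 ⇒ N_floor = 897 N, so the maximum friction is μ_s·N_floor = 0.53×897 = 475.4 N. ΣFx = 0 ⇒ N_wall = f, so at the slipping point N = 475.4 N.
Substituting: 475.4×2.728 = 88.56 + 454.5·d ⇒ d = (1297 − 88.56) / 454.5 = 2.66 m.

d ≈ 2.66 m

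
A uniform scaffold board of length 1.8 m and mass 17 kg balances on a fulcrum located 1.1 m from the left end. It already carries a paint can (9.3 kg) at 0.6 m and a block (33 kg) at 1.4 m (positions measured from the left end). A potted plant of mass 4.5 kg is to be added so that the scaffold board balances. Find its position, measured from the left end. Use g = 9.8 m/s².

x ≈ 0.689 m from the left end

Taking torques about the fulcrum (at 1.1 m from the left end):
Beam weight: 17 × 9.8 = 166.6 N down at 0.9 m → arm 0.2 m, τ = 166.6 × 0.2 = 33.32 N·m counterclockwise.
Paint can: 9.3 × 9.8 = 91.14 N down at 0.6 m → arm 0.5 m, τ = 91.14 × 0.5 = 45.57 N·m counterclockwise.
Block: 33 × 9.8 = 323.4 N down at 1.4 m → arm 0.3 m, τ = 323.4 × 0.3 = 97.02 N·m clockwise.
Net moment of existing loads = 18.13 N·m clockwise.
The potted plant weighs 4.5 × 9.8 = 44.1 N and must supply an equal counterclockwise moment, so its lever arm about the fulcrum is 18.13 / 44.1 = 0.411 m.
That puts it at 1.1 − 0.411 = 0.689 m from the left end.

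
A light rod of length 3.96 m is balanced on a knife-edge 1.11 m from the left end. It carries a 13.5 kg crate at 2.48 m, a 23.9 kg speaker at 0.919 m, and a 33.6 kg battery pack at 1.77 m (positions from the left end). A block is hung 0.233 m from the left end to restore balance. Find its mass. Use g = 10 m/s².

m ≈ 41.2 kg

Sum moments about the knife-edge (at 1.11 m from the left end) (the support reaction has zero arm there).
Crate: 13.5 × 10 = 135 N down at 2.48 m → arm 1.37 m, τ = 135 × 1.37 = 185 N·m clockwise.
Speaker: 23.9 × 10 = 239 N down at 0.919 m → arm 0.191 m, τ = 239 × 0.191 = 45.65 N·m counterclockwise.
Battery pack: 33.6 × 10 = 336 N down at 1.77 m → arm 0.66 m, τ = 336 × 0.66 = 221.8 N·m clockwise.
Net moment of known loads = 361.1 N·m clockwise.
An unknown mass m at 0.233 m has arm 0.877 m; its moment is m·g·0.877 counterclockwise.
Στ = 0 ⇒ m × 10 × 0.877 = 361.1 ⇒ m = 361.1 / (10 × 0.877) = 41.2 kg.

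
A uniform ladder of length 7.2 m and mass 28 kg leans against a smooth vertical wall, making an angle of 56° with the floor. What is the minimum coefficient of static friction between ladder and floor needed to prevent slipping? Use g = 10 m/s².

Take moments about the foot of the ladder.
Ladder weight 28×10 = 280 N acts at 3.6 m along the ladder; its horizontal arm is 3.6·cos56° = 2.013 m → τ = 563.6 N·m clockwise.
Wall normal N acts horizontally at the top; its moment arm is the height L sinθ = 7.2·sin56° = 5.969 m, counterclockwise.
Setting net torque to zero: N × 5.969 = 563.6 → N = 94.42 N.
ΣFx = 0 ⇒ f = N_wall = 94.42 N. ΣFy = 0 ⇒ N_floor = 280 N.
μ_min = f / N_floor = 94.42 / 280 = 0.337.

μ_min ≈ 0.337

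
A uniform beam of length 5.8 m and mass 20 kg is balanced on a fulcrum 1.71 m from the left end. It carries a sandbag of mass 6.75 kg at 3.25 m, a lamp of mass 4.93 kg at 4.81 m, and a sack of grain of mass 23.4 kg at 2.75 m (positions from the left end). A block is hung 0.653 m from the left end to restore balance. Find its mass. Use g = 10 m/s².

m ≈ 69.8 kg

Choose the fulcrum (at 1.71 m from the left end) as the axis so the support reaction has zero arm there.
Beam weight: 20 × 10 = 200 N down at 2.9 m → arm 1.19 m, τ = 200 × 1.19 = 238 N·m clockwise.
Sandbag: 6.75 × 10 = 67.5 N down at 3.25 m → arm 1.54 m, τ = 67.5 × 1.54 = 104 N·m clockwise.
Lamp: 4.93 × 10 = 49.3 N down at 4.81 m → arm 3.1 m, τ = 49.3 × 3.1 = 152.8 N·m clockwise.
Sack of grain: 23.4 × 10 = 234 N down at 2.75 m → arm 1.04 m, τ = 234 × 1.04 = 243.4 N·m clockwise.
Net moment of known loads = 738.2 N·m clockwise.
An unknown mass m at 0.653 m has arm 1.057 m; its moment is m·g·1.057 counterclockwise.
For rotational equilibrium, m × 10 × 1.057 = 738.2, so m = 738.2 / (10 × 1.057) = 69.8 kg.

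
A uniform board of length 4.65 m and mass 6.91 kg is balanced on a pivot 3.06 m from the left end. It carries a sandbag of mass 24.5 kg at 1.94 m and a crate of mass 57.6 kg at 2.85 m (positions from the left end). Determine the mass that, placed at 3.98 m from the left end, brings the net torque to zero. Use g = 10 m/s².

m ≈ 48.5 kg

Sum moments about the pivot (at 3.06 m from the left end) (the support reaction has zero arm there).
Beam weight: 6.91 × 10 = 69.1 N down at 2.325 m → arm 0.735 m, τ = 69.1 × 0.735 = 50.79 N·m counterclockwise.
Sandbag: 24.5 × 10 = 245 N down at 1.94 m → arm 1.12 m, τ = 245 × 1.12 = 274.4 N·m counterclockwise.
Crate: 57.6 × 10 = 576 N down at 2.85 m → arm 0.21 m, τ = 576 × 0.21 = 121 N·m counterclockwise.
Net moment of known loads = 446.2 N·m counterclockwise.
An unknown mass m at 3.98 m has arm 0.92 m; its moment is m·g·0.92 clockwise.
Στ = 0 ⇒ m × 10 × 0.92 = 446.2 ⇒ m = 446.2 / (10 × 0.92) = 48.5 kg.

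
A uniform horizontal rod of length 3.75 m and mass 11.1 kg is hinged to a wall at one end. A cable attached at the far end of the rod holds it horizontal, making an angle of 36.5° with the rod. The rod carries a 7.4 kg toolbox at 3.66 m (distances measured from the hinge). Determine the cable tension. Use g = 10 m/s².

T ≈ 215 N

About the hinge:
Beam weight: 11.1 × 10 = 111 N down at 1.875 m → arm 1.875 m, τ = 111 × 1.875 = 208.1 N·m clockwise.
Toolbox: 7.4 × 10 = 74 N down at 3.66 m → arm 3.66 m, τ = 74 × 3.66 = 270.8 N·m clockwise.
Total clockwise load moment = 478.9 N·m.
The cable tension T acts at 3.75 m; only its component perpendicular to the rod, T sinθ, produces torque. sin 36.5° = 0.5948.
Στ = 0 ⇒ T × 3.75 × 0.5948 = 478.9 ⇒ T = 478.9 / 2.231 = 215 N.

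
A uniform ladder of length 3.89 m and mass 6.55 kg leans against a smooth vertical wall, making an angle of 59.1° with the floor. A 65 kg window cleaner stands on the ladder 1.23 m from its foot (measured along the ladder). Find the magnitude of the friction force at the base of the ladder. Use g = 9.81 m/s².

f ≈ 140 N

About the foot of the ladder:
Ladder weight 6.55×9.81 = 64.26 N acts at 1.945 m along the ladder; its horizontal arm is 1.945·cos59.1° = 0.9988 m → τ = 64.18 N·m clockwise.
Window cleaner: 65×9.81 = 637.6 N at 1.23 m → arm 0.6317 m → τ = 402.8 N·m clockwise.
Wall normal N acts horizontally at the top; its moment arm is the height L sinθ = 3.89·sin59.1° = 3.338 m, counterclockwise.
Setting net torque to zero: N × 3.338 = 467 → N = 140 N.
ΣFx = 0: friction at the foot balances the wall's push, so f = N_wall = 140 N.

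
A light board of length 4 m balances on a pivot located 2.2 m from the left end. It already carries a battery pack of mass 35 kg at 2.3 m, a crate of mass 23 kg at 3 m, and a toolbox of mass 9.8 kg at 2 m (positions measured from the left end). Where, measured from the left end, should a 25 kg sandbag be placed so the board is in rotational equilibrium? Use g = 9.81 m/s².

Take moments about the pivot (at 2.2 m from the left end).
Battery pack: 35 × 9.81 = 343.4 N down at 2.3 m → arm 0.1 m, τ = 343.4 × 0.1 = 34.34 N·m clockwise.
Crate: 23 × 9.81 = 225.6 N down at 3 m → arm 0.8 m, τ = 225.6 × 0.8 = 180.5 N·m clockwise.
Toolbox: 9.8 × 9.81 = 96.14 N down at 2 m → arm 0.2 m, τ = 96.14 × 0.2 = 19.23 N·m counterclockwise.
Net moment of existing loads = 195.6 N·m clockwise.
The sandbag weighs 25 × 9.81 = 245.2 N and must supply an equal counterclockwise moment, so its lever arm about the pivot is 195.6 / 245.2 = 0.798 m.
That puts it at 2.2 − 0.798 = 1.4 m from the left end.

x ≈ 1.4 m from the left end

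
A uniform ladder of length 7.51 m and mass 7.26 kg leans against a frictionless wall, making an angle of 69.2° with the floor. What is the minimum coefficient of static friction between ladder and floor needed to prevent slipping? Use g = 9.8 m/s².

About the foot of the ladder:
Ladder weight 7.26×9.8 = 71.15 N acts at 3.755 m along the ladder; its horizontal arm is 3.755·cos69.2° = 1.333 m → τ = 94.84 N·m clockwise.
Wall normal N acts horizontally at the top; its moment arm is the height L sinθ = 7.51·sin69.2° = 7.021 m, counterclockwise.
Setting net torque to zero: N × 7.021 = 94.84 → N = 13.51 N.
ΣFx = 0 ⇒ f = N_wall = 13.51 N. ΣFy = 0 ⇒ N_floor = 71.15 N.
μ_min = f / N_floor = 13.51 / 71.15 = 0.19.

μ_min ≈ 0.19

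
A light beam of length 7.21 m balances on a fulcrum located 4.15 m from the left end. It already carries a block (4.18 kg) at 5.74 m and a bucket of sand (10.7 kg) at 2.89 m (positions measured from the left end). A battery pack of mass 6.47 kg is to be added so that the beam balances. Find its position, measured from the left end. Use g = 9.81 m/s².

x ≈ 5.21 m from the left end

Choose the fulcrum (at 4.15 m from the left end) as the axis so the support reaction has zero arm there.
Block: 4.18 × 9.81 = 41.01 N down at 5.74 m → arm 1.59 m, τ = 41.01 × 1.59 = 65.21 N·m clockwise.
Bucket of sand: 10.7 × 9.81 = 105 N down at 2.89 m → arm 1.26 m, τ = 105 × 1.26 = 132.3 N·m counterclockwise.
Net moment of existing loads = 67.09 N·m counterclockwise.
The battery pack weighs 6.47 × 9.81 = 63.47 N and must supply an equal clockwise moment, so its lever arm about the fulcrum is 67.09 / 63.47 = 1.06 m.
That puts it at 4.15 + 1.06 = 5.21 m from the left end.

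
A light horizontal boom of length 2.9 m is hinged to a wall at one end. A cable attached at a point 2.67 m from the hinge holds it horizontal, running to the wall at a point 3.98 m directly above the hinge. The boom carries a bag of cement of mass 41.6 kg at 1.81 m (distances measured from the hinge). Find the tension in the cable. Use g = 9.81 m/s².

Sum moments about the hinge (the unknown hinge reaction has zero arm there).
Bag of cement: 41.6 × 9.81 = 408.1 N down at 1.81 m → arm 1.81 m, τ = 408.1 × 1.81 = 738.7 N·m clockwise.
Total clockwise load moment = 738.7 N·m.
The cable tension T acts at 2.67 m; only its component perpendicular to the boom, T sinθ, produces torque. sinθ = h/√(h²+d²) = 3.98/√(3.98²+2.67²) = 0.8304.
For rotational equilibrium, T × 2.67 × 0.8304 = 738.7, so T = 738.7 / 2.217 = 333 N.

T ≈ 333 N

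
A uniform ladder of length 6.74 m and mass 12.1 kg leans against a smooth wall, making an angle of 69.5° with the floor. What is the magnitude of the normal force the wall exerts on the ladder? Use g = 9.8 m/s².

N_wall ≈ 22.2 N

Sum moments about the foot of the ladder (the floor normal and friction both act there and drop out).
Ladder weight 12.1×9.8 = 118.6 N acts at 3.37 m along the ladder; its horizontal arm is 3.37·cos69.5° = 1.18 m → τ = 139.9 N·m clockwise.
Wall normal N acts horizontally at the top; its moment arm is the height L sinθ = 6.74·sin69.5° = 6.313 m, counterclockwise.
Setting net torque to zero: N × 6.313 = 139.9 → N = 22.2 N.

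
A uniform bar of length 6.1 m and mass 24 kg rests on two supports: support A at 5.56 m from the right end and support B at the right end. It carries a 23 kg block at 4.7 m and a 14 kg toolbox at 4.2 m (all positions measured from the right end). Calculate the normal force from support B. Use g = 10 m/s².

R_B ≈ 178 N

Take moments about support A.
Beam weight: 24 × 10 = 240 N down at 3.05 m → arm 2.51 m, τ = 240 × 2.51 = 602.4 N·m clockwise.
Block: 23 × 10 = 230 N down at 4.7 m → arm 0.86 m, τ = 230 × 0.86 = 197.8 N·m clockwise.
Toolbox: 14 × 10 = 140 N down at 4.2 m → arm 1.36 m, τ = 140 × 1.36 = 190.4 N·m clockwise.
Net load moment about support A = 990.6 N·m clockwise.
Reaction R at support B is upward at 0 m, arm 5.56 m → moment R × 5.56 counterclockwise.
Στ = 0 ⇒ R × 5.56 = 990.6 ⇒ R = 178 N.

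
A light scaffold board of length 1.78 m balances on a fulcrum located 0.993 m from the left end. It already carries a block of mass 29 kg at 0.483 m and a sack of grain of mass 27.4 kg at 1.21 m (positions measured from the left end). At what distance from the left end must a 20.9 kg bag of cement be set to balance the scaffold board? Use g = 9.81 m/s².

About the fulcrum (at 0.993 m from the left end):
Block: 29 × 9.81 = 284.5 N down at 0.483 m → arm 0.51 m, τ = 284.5 × 0.51 = 145.1 N·m counterclockwise.
Sack of grain: 27.4 × 9.81 = 268.8 N down at 1.21 m → arm 0.217 m, τ = 268.8 × 0.217 = 58.33 N·m clockwise.
Net moment of existing loads = 86.77 N·m counterclockwise.
The bag of cement weighs 20.9 × 9.81 = 205 N and must supply an equal clockwise moment, so its lever arm about the fulcrum is 86.77 / 205 = 0.423 m.
That puts it at 0.993 + 0.423 = 1.42 m from the left end.

x ≈ 1.42 m from the left end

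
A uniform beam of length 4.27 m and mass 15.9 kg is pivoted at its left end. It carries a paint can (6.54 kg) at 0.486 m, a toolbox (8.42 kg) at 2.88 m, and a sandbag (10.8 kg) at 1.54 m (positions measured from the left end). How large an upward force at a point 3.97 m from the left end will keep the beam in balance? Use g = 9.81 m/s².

Choose the left end as the axis so the unknown pivot reaction has zero arm there.
Beam weight: 15.9 × 9.81 = 156 N down at 2.135 m → arm 2.135 m, τ = 156 × 2.135 = 333.1 N·m clockwise.
Paint can: 6.54 × 9.81 = 64.16 N down at 0.486 m → arm 0.486 m, τ = 64.16 × 0.486 = 31.18 N·m clockwise.
Toolbox: 8.42 × 9.81 = 82.6 N down at 2.88 m → arm 2.88 m, τ = 82.6 × 2.88 = 237.9 N·m clockwise.
Sandbag: 10.8 × 9.81 = 105.9 N down at 1.54 m → arm 1.54 m, τ = 105.9 × 1.54 = 163.1 N·m clockwise.
Net moment of the loads = 765.3 N·m clockwise.
The upward force F acts at a point 3.97 m from the left end, arm 3.97 m, giving F × 3.97 counterclockwise.
Balancing moments: F × 3.97 = 765.3, giving F = 765.3 / 3.97 = 193 N.

F ≈ 193 N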